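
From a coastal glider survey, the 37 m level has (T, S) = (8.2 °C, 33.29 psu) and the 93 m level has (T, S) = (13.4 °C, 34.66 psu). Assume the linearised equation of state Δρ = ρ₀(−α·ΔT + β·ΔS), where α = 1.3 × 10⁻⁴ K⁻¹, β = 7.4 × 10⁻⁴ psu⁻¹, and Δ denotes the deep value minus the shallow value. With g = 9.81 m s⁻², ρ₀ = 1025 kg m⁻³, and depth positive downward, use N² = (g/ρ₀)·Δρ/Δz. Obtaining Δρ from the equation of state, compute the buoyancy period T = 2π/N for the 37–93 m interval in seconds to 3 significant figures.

817 s

ΔT = +5.2 K, ΔS = +1.37 psu (deep − shallow).
Δρ/ρ₀ = −αΔT + βΔS = -6.76 × 10⁻⁴ + 1.0138 × 10⁻³ = 3.378 × 10⁻⁴, so Δρ ≈ 0.3462 kg m⁻³.
N² = (g/ρ₀)·Δρ/Δz = g·(Δρ/ρ₀)/Δz = 9.81 × 3.378 × 10⁻⁴ / 56 = 5.9175 × 10⁻⁵ s⁻².
N = √(5.9175 × 10⁻⁵) = 7.6925 × 10⁻³ rad s⁻¹ → T = 2π/N = 816.79 s ≈ 817 s.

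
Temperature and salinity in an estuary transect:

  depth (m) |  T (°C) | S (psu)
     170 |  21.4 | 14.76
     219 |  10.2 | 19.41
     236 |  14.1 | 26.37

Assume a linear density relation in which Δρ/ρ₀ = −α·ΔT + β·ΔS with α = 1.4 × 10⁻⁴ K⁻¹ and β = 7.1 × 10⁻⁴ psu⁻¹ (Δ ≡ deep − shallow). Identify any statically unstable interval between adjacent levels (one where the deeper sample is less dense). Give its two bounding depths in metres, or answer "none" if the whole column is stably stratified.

none

Evaluate Δρ/ρ₀ = −αΔT + βΔS across each adjacent pair:
  170–219 m: −αΔT+βΔS = −(1.4 × 10⁻⁴)(-11.2)+(7.1 × 10⁻⁴)(+4.65) = 4.9 × 10⁻³ → stable
  219–236 m: −αΔT+βΔS = −(1.4 × 10⁻⁴)(+3.9)+(7.1 × 10⁻⁴)(+6.96) = 4.4 × 10⁻³ → stable
Every interval has Δρ > 0: the column is stably stratified throughout.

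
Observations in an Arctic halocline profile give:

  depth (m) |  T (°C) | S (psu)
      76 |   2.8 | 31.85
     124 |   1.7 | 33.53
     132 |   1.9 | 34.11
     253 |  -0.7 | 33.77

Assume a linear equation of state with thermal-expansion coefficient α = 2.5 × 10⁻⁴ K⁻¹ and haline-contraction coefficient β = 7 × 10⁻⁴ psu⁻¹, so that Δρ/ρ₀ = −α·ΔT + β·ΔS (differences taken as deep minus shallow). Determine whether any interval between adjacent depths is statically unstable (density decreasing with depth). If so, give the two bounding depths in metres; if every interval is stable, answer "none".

none

Evaluate Δρ/ρ₀ = −αΔT + βΔS across each adjacent pair:
  76–124 m: −αΔT+βΔS = −(2.5 × 10⁻⁴)(-1.1)+(7 × 10⁻⁴)(+1.68) = 1.5 × 10⁻³ → stable
  124–132 m: −αΔT+βΔS = −(2.5 × 10⁻⁴)(+0.2)+(7 × 10⁻⁴)(+0.58) = 3.6 × 10⁻⁴ → stable
  132–253 m: −αΔT+βΔS = −(2.5 × 10⁻⁴)(-2.6)+(7 × 10⁻⁴)(-0.34) = 4.1 × 10⁻⁴ → stable
Every interval has Δρ > 0: the column is stably stratified throughout.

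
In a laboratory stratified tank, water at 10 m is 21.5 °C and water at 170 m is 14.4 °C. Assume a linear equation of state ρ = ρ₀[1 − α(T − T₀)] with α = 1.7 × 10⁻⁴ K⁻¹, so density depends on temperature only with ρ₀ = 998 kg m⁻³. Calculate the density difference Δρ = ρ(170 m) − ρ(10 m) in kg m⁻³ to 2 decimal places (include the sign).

+1.20 kg m⁻³

ΔT = -7.1 K, Δρ/ρ₀ = −αΔT = 1.207 × 10⁻³.
Δρ = 998 × (1.207 × 10⁻³) = +1.20 kg m⁻³.
Positive Δρ: denser below, stable.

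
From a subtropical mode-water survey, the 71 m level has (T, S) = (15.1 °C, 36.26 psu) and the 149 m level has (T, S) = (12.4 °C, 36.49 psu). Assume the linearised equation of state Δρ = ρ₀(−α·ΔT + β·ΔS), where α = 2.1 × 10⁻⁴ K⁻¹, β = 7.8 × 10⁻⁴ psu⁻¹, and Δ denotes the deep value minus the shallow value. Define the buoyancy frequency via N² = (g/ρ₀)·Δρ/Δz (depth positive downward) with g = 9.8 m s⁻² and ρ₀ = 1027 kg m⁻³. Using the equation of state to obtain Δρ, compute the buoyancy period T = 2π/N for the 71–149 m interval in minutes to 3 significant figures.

10.8 min

ΔT = -2.7 K, ΔS = +0.23 psu (deep − shallow).
Δρ/ρ₀ = −αΔT + βΔS = 5.67 × 10⁻⁴ + 1.794 × 10⁻⁴ = 7.464 × 10⁻⁴, so Δρ ≈ 0.7666 kg m⁻³.
N² = (g/ρ₀)·Δρ/Δz = g·(Δρ/ρ₀)/Δz = 9.8 × 7.464 × 10⁻⁴ / 78 = 9.3778 × 10⁻⁵ s⁻².
N = √(9.3778 × 10⁻⁵) = 9.6839 × 10⁻³ rad s⁻¹ → T = 2π/N = 648.83 s = 10.814 min ≈ 10.8 min.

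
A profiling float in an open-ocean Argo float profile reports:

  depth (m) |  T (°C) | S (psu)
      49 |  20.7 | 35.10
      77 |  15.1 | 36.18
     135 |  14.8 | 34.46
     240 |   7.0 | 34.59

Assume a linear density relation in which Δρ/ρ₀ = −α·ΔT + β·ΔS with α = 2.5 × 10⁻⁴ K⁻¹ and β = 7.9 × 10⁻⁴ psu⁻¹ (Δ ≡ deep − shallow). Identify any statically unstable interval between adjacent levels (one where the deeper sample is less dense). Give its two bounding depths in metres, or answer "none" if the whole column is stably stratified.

Evaluate Δρ/ρ₀ = −αΔT + βΔS across each adjacent pair:
  49–77 m: −αΔT+βΔS = −(2.5 × 10⁻⁴)(-5.6)+(7.9 × 10⁻⁴)(+1.08) = 2.3 × 10⁻³ → stable
  77–135 m: −αΔT+βΔS = −(2.5 × 10⁻⁴)(-0.3)+(7.9 × 10⁻⁴)(-1.72) = -1.3 × 10⁻³ → UNSTABLE
  135–240 m: −αΔT+βΔS = −(2.5 × 10⁻⁴)(-7.8)+(7.9 × 10⁻⁴)(+0.13) = 2.1 × 10⁻³ → stable
The 77–135 m interval has Δρ < 0: lighter water underlies denser water.

77–135 m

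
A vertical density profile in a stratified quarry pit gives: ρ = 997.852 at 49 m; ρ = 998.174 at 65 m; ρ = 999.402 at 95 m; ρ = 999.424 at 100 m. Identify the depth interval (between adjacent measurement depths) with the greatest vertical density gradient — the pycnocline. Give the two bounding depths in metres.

Compute the density gradient over each adjacent pair:
  49–65 m: Δρ/Δz = 0.322/16 = 0.020 kg m⁻⁴
  65–95 m: Δρ/Δz = 1.228/30 = 0.041 kg m⁻⁴
  95–100 m: Δρ/Δz = 0.022/5 = 4.4 × 10⁻³ kg m⁻⁴
The largest gradient is in the 65–95 m interval — the pycnocline.

65–95 m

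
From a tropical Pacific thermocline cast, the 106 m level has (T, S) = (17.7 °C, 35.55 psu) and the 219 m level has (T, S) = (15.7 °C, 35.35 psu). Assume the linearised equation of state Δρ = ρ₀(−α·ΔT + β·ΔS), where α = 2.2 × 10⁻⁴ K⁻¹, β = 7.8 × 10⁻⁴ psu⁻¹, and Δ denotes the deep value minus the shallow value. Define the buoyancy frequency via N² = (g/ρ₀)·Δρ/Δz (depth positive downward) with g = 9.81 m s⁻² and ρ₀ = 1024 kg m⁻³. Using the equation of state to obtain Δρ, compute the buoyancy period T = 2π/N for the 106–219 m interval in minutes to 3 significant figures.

ΔT = -2.0 K, ΔS = -0.20 psu (deep − shallow).
Δρ/ρ₀ = −αΔT + βΔS = 4.40 × 10⁻⁴ − 1.56 × 10⁻⁴ = 2.84 × 10⁻⁴, so Δρ ≈ 0.2908 kg m⁻³.
N² = (g/ρ₀)·Δρ/Δz = g·(Δρ/ρ₀)/Δz = 9.81 × 2.84 × 10⁻⁴ / 113 = 2.4655 × 10⁻⁵ s⁻².
N = √(2.4655 × 10⁻⁵) = 4.9654 × 10⁻³ rad s⁻¹ → T = 2π/N = 1.2654 × 10³ s = 21.090 min ≈ 21.1 min.

21.1 min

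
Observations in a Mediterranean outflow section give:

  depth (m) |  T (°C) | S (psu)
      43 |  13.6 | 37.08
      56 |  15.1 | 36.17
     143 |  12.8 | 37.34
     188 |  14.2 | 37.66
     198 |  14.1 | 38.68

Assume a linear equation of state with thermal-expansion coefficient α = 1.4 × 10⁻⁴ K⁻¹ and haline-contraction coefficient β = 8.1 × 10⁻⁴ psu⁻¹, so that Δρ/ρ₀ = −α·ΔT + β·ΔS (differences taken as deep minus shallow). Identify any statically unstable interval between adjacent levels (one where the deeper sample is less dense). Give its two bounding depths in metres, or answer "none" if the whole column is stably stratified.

43–56 m

Evaluate Δρ/ρ₀ = −αΔT + βΔS across each adjacent pair:
  43–56 m: −αΔT+βΔS = −(1.4 × 10⁻⁴)(+1.5)+(8.1 × 10⁻⁴)(-0.91) = -9.5 × 10⁻⁴ → UNSTABLE
  56–143 m: −αΔT+βΔS = −(1.4 × 10⁻⁴)(-2.3)+(8.1 × 10⁻⁴)(+1.17) = 1.3 × 10⁻³ → stable
  143–188 m: −αΔT+βΔS = −(1.4 × 10⁻⁴)(+1.4)+(8.1 × 10⁻⁴)(+0.32) = 6.3 × 10⁻⁵ → stable
  188–198 m: −αΔT+βΔS = −(1.4 × 10⁻⁴)(-0.1)+(8.1 × 10⁻⁴)(+1.02) = 8.4 × 10⁻⁴ → stable
The 43–56 m interval has Δρ < 0: lighter water underlies denser water.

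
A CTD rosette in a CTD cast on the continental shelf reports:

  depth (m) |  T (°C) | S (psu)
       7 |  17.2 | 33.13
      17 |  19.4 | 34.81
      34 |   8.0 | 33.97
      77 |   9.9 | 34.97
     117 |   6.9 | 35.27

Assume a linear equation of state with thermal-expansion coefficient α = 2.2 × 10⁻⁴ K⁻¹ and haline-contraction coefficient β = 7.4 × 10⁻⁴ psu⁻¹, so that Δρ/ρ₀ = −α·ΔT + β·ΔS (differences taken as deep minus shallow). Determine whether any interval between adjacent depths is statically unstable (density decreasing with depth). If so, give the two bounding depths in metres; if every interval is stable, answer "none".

none

Evaluate Δρ/ρ₀ = −αΔT + βΔS across each adjacent pair:
  7–17 m: −αΔT+βΔS = −(2.2 × 10⁻⁴)(+2.2)+(7.4 × 10⁻⁴)(+1.68) = 7.6 × 10⁻⁴ → stable
  17–34 m: −αΔT+βΔS = −(2.2 × 10⁻⁴)(-11.4)+(7.4 × 10⁻⁴)(-0.84) = 1.9 × 10⁻³ → stable
  34–77 m: −αΔT+βΔS = −(2.2 × 10⁻⁴)(+1.9)+(7.4 × 10⁻⁴)(+1.00) = 3.2 × 10⁻⁴ → stable
  77–117 m: −αΔT+βΔS = −(2.2 × 10⁻⁴)(-3.0)+(7.4 × 10⁻⁴)(+0.30) = 8.8 × 10⁻⁴ → stable
Every interval has Δρ > 0: the column is stably stratified throughout.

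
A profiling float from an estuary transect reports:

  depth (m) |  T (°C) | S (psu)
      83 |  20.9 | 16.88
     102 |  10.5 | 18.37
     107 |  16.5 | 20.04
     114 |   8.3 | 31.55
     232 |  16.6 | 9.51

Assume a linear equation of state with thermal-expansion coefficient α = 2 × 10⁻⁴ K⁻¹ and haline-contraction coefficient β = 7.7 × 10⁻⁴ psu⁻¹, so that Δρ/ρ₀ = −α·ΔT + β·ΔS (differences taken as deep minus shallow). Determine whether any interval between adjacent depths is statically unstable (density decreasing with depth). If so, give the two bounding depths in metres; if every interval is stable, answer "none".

Evaluate Δρ/ρ₀ = −αΔT + βΔS across each adjacent pair:
  83–102 m: −αΔT+βΔS = −(2 × 10⁻⁴)(-10.4)+(7.7 × 10⁻⁴)(+1.49) = 3.2 × 10⁻³ → stable
  102–107 m: −αΔT+βΔS = −(2 × 10⁻⁴)(+6.0)+(7.7 × 10⁻⁴)(+1.67) = 8.6 × 10⁻⁵ → stable
  107–114 m: −αΔT+βΔS = −(2 × 10⁻⁴)(-8.2)+(7.7 × 10⁻⁴)(+11.51) = 0.011 → stable
  114–232 m: −αΔT+βΔS = −(2 × 10⁻⁴)(+8.3)+(7.7 × 10⁻⁴)(-22.04) = -0.019 → UNSTABLE
The 114–232 m interval has Δρ < 0: lighter water underlies denser water.

114–232 m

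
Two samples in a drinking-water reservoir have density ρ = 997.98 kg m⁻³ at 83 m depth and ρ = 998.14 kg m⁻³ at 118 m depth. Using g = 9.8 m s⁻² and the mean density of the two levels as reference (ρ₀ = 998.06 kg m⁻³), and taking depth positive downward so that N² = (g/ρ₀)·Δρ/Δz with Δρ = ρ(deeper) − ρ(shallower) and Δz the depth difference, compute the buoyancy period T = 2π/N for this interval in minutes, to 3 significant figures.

Δρ = 998.14 − 997.98 = 0.16 kg m⁻³ over Δz = 118 − 83 = 35 m.
N² = (9.8/998.06) × (0.16/35) = 4.4887 × 10⁻⁵ s⁻².
N = √(4.4887 × 10⁻⁵) = 6.6998 × 10⁻³ rad s⁻¹, so T = 2π/N = 937.82 s = 15.630 min ≈ 15.6 min.

15.6 min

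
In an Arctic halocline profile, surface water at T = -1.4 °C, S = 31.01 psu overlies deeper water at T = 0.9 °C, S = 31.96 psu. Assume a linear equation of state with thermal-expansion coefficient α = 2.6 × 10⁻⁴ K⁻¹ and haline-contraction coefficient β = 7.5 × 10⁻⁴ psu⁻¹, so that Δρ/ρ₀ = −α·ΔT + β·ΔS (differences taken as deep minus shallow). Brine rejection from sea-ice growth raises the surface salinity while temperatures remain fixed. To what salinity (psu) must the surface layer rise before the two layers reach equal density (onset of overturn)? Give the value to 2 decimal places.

31.16 psu

Neutral buoyancy requires −α(T_deep − T_surf) + β(S_deep − S_surf′) = 0.
S_surf′ = S_deep − (α/β)·ΔT = 31.96 − (2.6 × 10⁻⁴/7.5 × 10⁻⁴)·(+2.3) = 31.1627 psu.
Increase required: 31.1627 − 31.01 = 0.1527 psu.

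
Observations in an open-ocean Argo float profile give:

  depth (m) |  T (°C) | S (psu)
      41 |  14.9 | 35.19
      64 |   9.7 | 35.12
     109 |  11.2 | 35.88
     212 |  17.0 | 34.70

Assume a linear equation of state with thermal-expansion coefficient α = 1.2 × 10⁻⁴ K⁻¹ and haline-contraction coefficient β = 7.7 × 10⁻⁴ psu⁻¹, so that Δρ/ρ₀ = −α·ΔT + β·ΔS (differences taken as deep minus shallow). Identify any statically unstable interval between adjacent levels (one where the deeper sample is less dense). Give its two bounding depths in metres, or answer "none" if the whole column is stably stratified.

109–212 m

Evaluate Δρ/ρ₀ = −αΔT + βΔS across each adjacent pair:
  41–64 m: −αΔT+βΔS = −(1.2 × 10⁻⁴)(-5.2)+(7.7 × 10⁻⁴)(-0.07) = 5.7 × 10⁻⁴ → stable
  64–109 m: −αΔT+βΔS = −(1.2 × 10⁻⁴)(+1.5)+(7.7 × 10⁻⁴)(+0.76) = 4.1 × 10⁻⁴ → stable
  109–212 m: −αΔT+βΔS = −(1.2 × 10⁻⁴)(+5.8)+(7.7 × 10⁻⁴)(-1.18) = -1.6 × 10⁻³ → UNSTABLE
The 109–212 m interval has Δρ < 0: lighter water underlies denser water.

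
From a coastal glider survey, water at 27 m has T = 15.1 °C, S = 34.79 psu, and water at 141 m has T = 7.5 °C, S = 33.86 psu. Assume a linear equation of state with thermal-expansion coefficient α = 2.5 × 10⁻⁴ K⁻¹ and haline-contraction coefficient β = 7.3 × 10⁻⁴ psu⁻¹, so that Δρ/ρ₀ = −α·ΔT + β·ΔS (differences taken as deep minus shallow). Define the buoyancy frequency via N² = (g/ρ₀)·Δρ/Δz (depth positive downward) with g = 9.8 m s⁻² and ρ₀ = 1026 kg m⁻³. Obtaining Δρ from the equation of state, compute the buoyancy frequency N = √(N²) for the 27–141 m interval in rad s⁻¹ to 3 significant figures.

ΔT = -7.6 K, ΔS = -0.93 psu (deep − shallow).
Δρ/ρ₀ = −αΔT + βΔS = 1.90 × 10⁻³ − 6.789 × 10⁻⁴ = 1.2211 × 10⁻³, so Δρ ≈ 1.253 kg m⁻³.
N² = (g/ρ₀)·Δρ/Δz = g·(Δρ/ρ₀)/Δz = 9.8 × 1.2211 × 10⁻³ / 114 = 1.0497 × 10⁻⁴ s⁻².
N = √(1.0497 × 10⁻⁴) = 0.010245 rad s⁻¹ ≈ 0.0102 rad s⁻¹.

0.0102 rad s⁻¹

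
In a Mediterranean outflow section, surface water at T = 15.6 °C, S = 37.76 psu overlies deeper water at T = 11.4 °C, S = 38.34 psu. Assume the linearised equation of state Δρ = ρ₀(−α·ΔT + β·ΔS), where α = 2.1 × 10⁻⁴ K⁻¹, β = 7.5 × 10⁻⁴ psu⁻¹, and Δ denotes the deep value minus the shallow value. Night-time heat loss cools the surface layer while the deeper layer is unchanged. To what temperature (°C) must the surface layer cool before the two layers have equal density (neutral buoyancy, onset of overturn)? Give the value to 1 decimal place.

Neutral buoyancy requires Δρ = 0, i.e. −α(T_deep − T_surf′) + β(S_deep − S_surf) = 0.
T_surf′ = T_deep − (β/α)·ΔS = 11.4 − (7.5 × 10⁻⁴/2.1 × 10⁻⁴)·(+0.58) = 9.329 °C.
Cooling required: 15.6 − (9.329) = 6.271 °C.

9.3 °C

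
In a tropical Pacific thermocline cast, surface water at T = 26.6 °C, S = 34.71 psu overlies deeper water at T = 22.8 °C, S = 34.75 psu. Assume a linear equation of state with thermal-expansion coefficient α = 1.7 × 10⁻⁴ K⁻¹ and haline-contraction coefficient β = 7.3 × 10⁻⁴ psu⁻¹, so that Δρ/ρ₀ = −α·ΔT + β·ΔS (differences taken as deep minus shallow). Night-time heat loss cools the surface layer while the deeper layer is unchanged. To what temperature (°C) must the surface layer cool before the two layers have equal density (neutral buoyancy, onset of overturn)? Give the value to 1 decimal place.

Neutral buoyancy requires Δρ = 0, i.e. −α(T_deep − T_surf′) + β(S_deep − S_surf) = 0.
T_surf′ = T_deep − (β/α)·ΔS = 22.8 − (7.3 × 10⁻⁴/1.7 × 10⁻⁴)·(+0.04) = 22.628 °C.
Cooling required: 26.6 − (22.628) = 3.972 °C.

22.6 °C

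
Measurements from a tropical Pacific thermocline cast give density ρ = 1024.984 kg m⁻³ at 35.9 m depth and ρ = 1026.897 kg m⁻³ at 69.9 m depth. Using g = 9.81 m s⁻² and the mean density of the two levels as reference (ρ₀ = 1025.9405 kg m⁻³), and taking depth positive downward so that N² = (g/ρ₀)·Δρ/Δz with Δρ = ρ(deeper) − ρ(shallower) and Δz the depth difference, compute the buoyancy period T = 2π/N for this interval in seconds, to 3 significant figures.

271 s

Δρ = 1026.897 − 1024.984 = 1.913 kg m⁻³ over Δz = 69.9 − 35.9 = 34 m.
N² = (9.81/1025.9405) × (1.913/34) = 5.3800 × 10⁻⁴ s⁻².
N = √(5.3800 × 10⁻⁴) = 0.023195 rad s⁻¹, so T = 2π/N = 270.89 s ≈ 271 s.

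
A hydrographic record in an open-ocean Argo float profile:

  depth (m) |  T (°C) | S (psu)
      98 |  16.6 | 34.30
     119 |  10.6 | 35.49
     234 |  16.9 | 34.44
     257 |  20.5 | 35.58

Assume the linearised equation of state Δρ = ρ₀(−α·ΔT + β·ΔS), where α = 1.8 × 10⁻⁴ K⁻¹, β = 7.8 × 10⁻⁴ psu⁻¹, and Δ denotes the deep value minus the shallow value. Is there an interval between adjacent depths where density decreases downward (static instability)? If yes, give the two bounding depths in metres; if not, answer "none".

119–234 m

Evaluate Δρ/ρ₀ = −αΔT + βΔS across each adjacent pair:
  98–119 m: −αΔT+βΔS = −(1.8 × 10⁻⁴)(-6.0)+(7.8 × 10⁻⁴)(+1.19) = 2.0 × 10⁻³ → stable
  119–234 m: −αΔT+βΔS = −(1.8 × 10⁻⁴)(+6.3)+(7.8 × 10⁻⁴)(-1.05) = -2.0 × 10⁻³ → UNSTABLE
  234–257 m: −αΔT+βΔS = −(1.8 × 10⁻⁴)(+3.6)+(7.8 × 10⁻⁴)(+1.14) = 2.4 × 10⁻⁴ → stable
The 119–234 m interval has Δρ < 0: lighter water underlies denser water.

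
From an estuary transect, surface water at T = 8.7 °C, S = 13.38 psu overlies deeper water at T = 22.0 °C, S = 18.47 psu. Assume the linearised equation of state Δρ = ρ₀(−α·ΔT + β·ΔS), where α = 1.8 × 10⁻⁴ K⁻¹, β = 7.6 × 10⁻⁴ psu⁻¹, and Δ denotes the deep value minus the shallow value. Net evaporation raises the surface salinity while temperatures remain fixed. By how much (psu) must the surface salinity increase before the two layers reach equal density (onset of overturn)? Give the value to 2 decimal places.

1.94 psu

Neutral buoyancy requires −α(T_deep − T_surf) + β(S_deep − S_surf′) = 0.
S_surf′ = S_deep − (α/β)·ΔT = 18.47 − (1.8 × 10⁻⁴/7.6 × 10⁻⁴)·(+13.3) = 15.3200 psu.
Increase required: 15.3200 − 13.38 = 1.9400 psu.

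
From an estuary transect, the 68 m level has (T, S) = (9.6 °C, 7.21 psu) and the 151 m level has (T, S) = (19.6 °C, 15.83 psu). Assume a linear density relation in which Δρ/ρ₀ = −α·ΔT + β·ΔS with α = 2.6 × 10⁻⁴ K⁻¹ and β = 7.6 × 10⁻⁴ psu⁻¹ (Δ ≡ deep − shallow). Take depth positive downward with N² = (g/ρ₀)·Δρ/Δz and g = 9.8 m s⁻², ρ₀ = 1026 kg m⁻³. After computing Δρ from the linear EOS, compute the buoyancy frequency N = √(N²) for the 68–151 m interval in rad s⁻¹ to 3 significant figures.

ΔT = +10.0 K, ΔS = +8.62 psu (deep − shallow).
Δρ/ρ₀ = −αΔT + βΔS = -2.60 × 10⁻³ + 6.5512 × 10⁻³ = 3.9512 × 10⁻³, so Δρ ≈ 4.054 kg m⁻³.
N² = (g/ρ₀)·Δρ/Δz = g·(Δρ/ρ₀)/Δz = 9.8 × 3.9512 × 10⁻³ / 83 = 4.6653 × 10⁻⁴ s⁻².
N = √(4.6653 × 10⁻⁴) = 0.021599 rad s⁻¹ ≈ 0.0216 rad s⁻¹.

0.0216 rad s⁻¹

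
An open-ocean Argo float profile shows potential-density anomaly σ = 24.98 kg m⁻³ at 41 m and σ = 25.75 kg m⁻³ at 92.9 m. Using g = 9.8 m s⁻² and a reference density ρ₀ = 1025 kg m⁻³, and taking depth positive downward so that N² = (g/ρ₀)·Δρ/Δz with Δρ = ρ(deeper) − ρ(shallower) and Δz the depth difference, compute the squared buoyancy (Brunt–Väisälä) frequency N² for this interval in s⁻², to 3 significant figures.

1.42 × 10⁻⁴ s⁻²

Δρ = 1025.75 − 1024.98 = 0.77 kg m⁻³ over Δz = 92.9 − 41 = 51.9 m.
N² = (9.8/1025) × (0.77/51.9) = 1.4185 × 10⁻⁴ s⁻² ≈ 1.42 × 10⁻⁴ s⁻².
N² > 0, so the interval is statically stable.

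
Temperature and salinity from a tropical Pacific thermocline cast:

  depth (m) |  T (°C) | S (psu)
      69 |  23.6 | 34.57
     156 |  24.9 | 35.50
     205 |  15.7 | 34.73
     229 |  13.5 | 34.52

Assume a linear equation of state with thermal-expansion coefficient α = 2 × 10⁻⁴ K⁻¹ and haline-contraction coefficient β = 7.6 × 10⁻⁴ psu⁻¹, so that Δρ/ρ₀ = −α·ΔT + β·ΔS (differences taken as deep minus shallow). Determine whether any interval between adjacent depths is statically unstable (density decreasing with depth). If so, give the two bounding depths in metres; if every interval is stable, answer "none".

Evaluate Δρ/ρ₀ = −αΔT + βΔS across each adjacent pair:
  69–156 m: −αΔT+βΔS = −(2 × 10⁻⁴)(+1.3)+(7.6 × 10⁻⁴)(+0.93) = 4.5 × 10⁻⁴ → stable
  156–205 m: −αΔT+βΔS = −(2 × 10⁻⁴)(-9.2)+(7.6 × 10⁻⁴)(-0.77) = 1.3 × 10⁻³ → stable
  205–229 m: −αΔT+βΔS = −(2 × 10⁻⁴)(-2.2)+(7.6 × 10⁻⁴)(-0.21) = 2.8 × 10⁻⁴ → stable
Every interval has Δρ > 0: the column is stably stratified throughout.

none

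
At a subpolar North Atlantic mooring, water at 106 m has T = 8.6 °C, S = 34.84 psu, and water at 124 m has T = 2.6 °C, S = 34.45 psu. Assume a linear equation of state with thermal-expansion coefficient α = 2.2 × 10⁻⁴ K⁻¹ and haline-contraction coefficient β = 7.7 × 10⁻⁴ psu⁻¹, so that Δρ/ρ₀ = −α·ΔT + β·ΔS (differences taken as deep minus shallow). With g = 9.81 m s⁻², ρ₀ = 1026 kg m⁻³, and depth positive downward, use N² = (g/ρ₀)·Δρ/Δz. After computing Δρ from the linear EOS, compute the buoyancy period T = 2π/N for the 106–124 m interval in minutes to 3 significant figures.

ΔT = -6.0 K, ΔS = -0.39 psu (deep − shallow).
Δρ/ρ₀ = −αΔT + βΔS = 1.32 × 10⁻³ − 3.003 × 10⁻⁴ = 1.0197 × 10⁻³, so Δρ ≈ 1.046 kg m⁻³.
N² = (g/ρ₀)·Δρ/Δz = g·(Δρ/ρ₀)/Δz = 9.81 × 1.0197 × 10⁻³ / 18 = 5.5574 × 10⁻⁴ s⁻².
N = √(5.5574 × 10⁻⁴) = 0.023574 rad s⁻¹ → T = 2π/N = 266.53 s = 4.4422 min ≈ 4.44 min.

4.44 min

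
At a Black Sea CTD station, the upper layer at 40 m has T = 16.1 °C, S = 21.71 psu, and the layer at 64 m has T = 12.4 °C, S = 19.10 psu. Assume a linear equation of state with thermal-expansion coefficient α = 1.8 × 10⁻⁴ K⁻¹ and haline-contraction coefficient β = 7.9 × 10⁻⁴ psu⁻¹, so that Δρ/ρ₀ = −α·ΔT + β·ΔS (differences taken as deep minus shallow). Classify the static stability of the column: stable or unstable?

ΔT = 12.4 − 16.1 = -3.7 K and ΔS = 19.10 − 21.71 = -2.61 psu (deep − shallow).
−αΔT = 6.66 × 10⁻⁴; βΔS = -2.0619 × 10⁻³; sum Δρ/ρ₀ = -1.3959 × 10⁻³.
Δρ/ρ₀ < 0, so Δρ < 0: deeper water is lighter → statically unstable; the column would overturn.

unstable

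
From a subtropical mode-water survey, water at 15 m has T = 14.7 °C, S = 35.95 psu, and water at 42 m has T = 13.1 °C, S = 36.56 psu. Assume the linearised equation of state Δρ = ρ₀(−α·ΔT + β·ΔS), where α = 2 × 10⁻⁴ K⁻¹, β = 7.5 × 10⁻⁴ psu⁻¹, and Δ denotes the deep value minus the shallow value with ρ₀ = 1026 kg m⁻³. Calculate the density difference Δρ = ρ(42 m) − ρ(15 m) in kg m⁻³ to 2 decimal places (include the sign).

ΔT = -1.6 K, ΔS = +0.61 psu (deep − shallow).
Δρ/ρ₀ = −(2 × 10⁻⁴)(-1.6) + (7.5 × 10⁻⁴)(+0.61) = 7.775 × 10⁻⁴.
Δρ = 1026 × (7.775 × 10⁻⁴) = +0.80 kg m⁻³.
Positive Δρ: denser below, stable.

+0.80 kg m⁻³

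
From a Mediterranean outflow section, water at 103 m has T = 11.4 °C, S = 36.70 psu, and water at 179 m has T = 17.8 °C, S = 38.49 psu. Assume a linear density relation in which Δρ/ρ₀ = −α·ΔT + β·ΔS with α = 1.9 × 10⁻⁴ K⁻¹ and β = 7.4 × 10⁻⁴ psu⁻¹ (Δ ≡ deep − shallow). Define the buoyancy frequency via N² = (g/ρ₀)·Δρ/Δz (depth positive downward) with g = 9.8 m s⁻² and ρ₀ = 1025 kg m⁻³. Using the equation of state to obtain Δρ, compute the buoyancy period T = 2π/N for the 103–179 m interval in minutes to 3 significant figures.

ΔT = +6.4 K, ΔS = +1.79 psu (deep − shallow).
Δρ/ρ₀ = −αΔT + βΔS = -1.216 × 10⁻³ + 1.3246 × 10⁻³ = 1.086 × 10⁻⁴, so Δρ ≈ 0.1113 kg m⁻³.
N² = (g/ρ₀)·Δρ/Δz = g·(Δρ/ρ₀)/Δz = 9.8 × 1.086 × 10⁻⁴ / 76 = 1.4004 × 10⁻⁵ s⁻².
N = √(1.4004 × 10⁻⁵) = 3.7422 × 10⁻³ rad s⁻¹ → T = 2π/N = 1.6790 × 10³ s = 27.983 min ≈ 28.0 min.

28.0 min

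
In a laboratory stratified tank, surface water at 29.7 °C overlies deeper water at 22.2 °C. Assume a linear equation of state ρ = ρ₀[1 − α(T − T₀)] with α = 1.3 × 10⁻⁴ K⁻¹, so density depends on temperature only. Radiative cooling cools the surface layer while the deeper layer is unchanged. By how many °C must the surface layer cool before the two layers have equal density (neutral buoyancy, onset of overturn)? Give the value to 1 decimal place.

7.5 °C

With temperature the only control, equal density requires T_surf′ = T_deep.
T_surf′ = 22.2 °C.
Cooling required: 29.7 − 22.2 = 7.5 °C.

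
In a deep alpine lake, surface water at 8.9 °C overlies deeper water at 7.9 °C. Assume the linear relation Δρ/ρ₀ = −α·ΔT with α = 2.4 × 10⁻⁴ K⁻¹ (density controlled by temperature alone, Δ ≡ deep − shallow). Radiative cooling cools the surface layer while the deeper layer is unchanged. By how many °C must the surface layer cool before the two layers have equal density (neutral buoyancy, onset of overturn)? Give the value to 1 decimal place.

With temperature the only control, equal density requires T_surf′ = T_deep.
T_surf′ = 7.9 °C.
Cooling required: 8.9 − 7.9 = 1.0 °C.

1.0 °C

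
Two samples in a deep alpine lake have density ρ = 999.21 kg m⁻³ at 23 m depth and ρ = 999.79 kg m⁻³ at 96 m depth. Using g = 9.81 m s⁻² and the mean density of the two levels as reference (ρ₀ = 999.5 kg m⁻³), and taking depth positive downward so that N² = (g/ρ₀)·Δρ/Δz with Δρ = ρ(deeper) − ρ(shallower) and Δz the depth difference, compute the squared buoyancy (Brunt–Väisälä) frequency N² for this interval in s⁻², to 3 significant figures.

7.80 × 10⁻⁵ s⁻²

Δρ = 999.79 − 999.21 = 0.58 kg m⁻³ over Δz = 96 − 23 = 73 m.
N² = (9.81/999.5) × (0.58/73) = 7.7981 × 10⁻⁵ s⁻² ≈ 7.80 × 10⁻⁵ s⁻².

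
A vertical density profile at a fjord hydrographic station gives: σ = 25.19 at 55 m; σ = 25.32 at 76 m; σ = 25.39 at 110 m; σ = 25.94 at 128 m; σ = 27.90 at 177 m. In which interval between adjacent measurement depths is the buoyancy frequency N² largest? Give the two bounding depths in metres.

128–177 m

Compute the density gradient over each adjacent pair:
  55–76 m: Δρ/Δz = 0.13/21 = 6.2 × 10⁻³ kg m⁻⁴
  76–110 m: Δρ/Δz = 0.07/34 = 2.1 × 10⁻³ kg m⁻⁴
  110–128 m: Δρ/Δz = 0.55/18 = 0.031 kg m⁻⁴
  128–177 m: Δρ/Δz = 1.96/49 = 0.040 kg m⁻⁴
The largest gradient is in the 128–177 m interval — the pycnocline.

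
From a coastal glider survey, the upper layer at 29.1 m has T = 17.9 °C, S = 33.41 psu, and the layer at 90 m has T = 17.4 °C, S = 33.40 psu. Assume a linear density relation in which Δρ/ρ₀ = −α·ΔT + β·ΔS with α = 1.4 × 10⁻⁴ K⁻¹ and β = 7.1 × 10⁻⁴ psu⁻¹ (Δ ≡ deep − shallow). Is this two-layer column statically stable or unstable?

ΔT = 17.4 − 17.9 = -0.5 K and ΔS = 33.40 − 33.41 = -0.01 psu (deep − shallow).
−αΔT = 7.00 × 10⁻⁵; βΔS = -7.10 × 10⁻⁶; sum Δρ/ρ₀ = 6.29 × 10⁻⁵.
Δρ/ρ₀ > 0, so Δρ > 0: deeper water is denser → statically stable.

stable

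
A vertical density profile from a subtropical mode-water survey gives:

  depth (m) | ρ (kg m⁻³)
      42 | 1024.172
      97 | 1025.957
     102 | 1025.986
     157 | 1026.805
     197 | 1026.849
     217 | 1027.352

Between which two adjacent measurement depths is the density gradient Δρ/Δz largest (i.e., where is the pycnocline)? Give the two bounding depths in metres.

42–97 m

Compute the density gradient over each adjacent pair:
  42–97 m: Δρ/Δz = 1.785/55 = 0.032 kg m⁻⁴
  97–102 m: Δρ/Δz = 0.029/5 = 5.8 × 10⁻³ kg m⁻⁴
  102–157 m: Δρ/Δz = 0.819/55 = 0.015 kg m⁻⁴
  157–197 m: Δρ/Δz = 0.044/40 = 1.1 × 10⁻³ kg m⁻⁴
  197–217 m: Δρ/Δz = 0.503/20 = 0.025 kg m⁻⁴
The largest gradient is in the 42–97 m interval — the pycnocline.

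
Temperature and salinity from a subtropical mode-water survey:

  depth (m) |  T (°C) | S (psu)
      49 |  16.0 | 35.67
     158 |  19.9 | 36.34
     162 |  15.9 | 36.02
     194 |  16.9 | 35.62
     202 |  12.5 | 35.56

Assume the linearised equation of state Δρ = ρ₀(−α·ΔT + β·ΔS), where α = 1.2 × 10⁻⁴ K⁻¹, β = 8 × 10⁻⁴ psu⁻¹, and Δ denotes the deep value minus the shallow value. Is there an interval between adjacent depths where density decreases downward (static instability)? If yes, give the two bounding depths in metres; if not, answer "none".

162–194 m

Evaluate Δρ/ρ₀ = −αΔT + βΔS across each adjacent pair:
  49–158 m: −αΔT+βΔS = −(1.2 × 10⁻⁴)(+3.9)+(8 × 10⁻⁴)(+0.67) = 6.8 × 10⁻⁵ → stable
  158–162 m: −αΔT+βΔS = −(1.2 × 10⁻⁴)(-4.0)+(8 × 10⁻⁴)(-0.32) = 2.2 × 10⁻⁴ → stable
  162–194 m: −αΔT+βΔS = −(1.2 × 10⁻⁴)(+1.0)+(8 × 10⁻⁴)(-0.40) = -4.4 × 10⁻⁴ → UNSTABLE
  194–202 m: −αΔT+βΔS = −(1.2 × 10⁻⁴)(-4.4)+(8 × 10⁻⁴)(-0.06) = 4.8 × 10⁻⁴ → stable
The 162–194 m interval has Δρ < 0: lighter water underlies denser water.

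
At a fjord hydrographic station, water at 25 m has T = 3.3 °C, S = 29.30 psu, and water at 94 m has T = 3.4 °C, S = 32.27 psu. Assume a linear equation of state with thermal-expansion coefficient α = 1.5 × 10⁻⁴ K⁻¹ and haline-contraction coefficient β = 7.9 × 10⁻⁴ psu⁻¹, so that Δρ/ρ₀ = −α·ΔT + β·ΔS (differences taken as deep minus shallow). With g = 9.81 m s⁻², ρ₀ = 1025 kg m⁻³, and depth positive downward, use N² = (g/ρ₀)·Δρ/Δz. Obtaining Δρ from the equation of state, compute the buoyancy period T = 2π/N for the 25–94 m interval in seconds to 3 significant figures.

ΔT = +0.1 K, ΔS = +2.97 psu (deep − shallow).
Δρ/ρ₀ = −αΔT + βΔS = -1.50 × 10⁻⁵ + 2.3463 × 10⁻³ = 2.3313 × 10⁻³, so Δρ ≈ 2.390 kg m⁻³.
N² = (g/ρ₀)·Δρ/Δz = g·(Δρ/ρ₀)/Δz = 9.81 × 2.3313 × 10⁻³ / 69 = 3.3145 × 10⁻⁴ s⁻².
N = √(3.3145 × 10⁻⁴) = 0.018206 rad s⁻¹ → T = 2π/N = 345.12 s ≈ 345 s.

345 s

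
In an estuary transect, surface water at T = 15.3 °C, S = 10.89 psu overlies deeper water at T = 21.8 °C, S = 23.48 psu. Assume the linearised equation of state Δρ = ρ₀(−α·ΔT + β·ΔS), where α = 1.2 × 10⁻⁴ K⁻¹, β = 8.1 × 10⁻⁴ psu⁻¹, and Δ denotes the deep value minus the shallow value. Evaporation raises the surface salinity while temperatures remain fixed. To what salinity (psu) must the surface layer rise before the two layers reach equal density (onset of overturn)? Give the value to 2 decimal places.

22.52 psu

Neutral buoyancy requires −α(T_deep − T_surf) + β(S_deep − S_surf′) = 0.
S_surf′ = S_deep − (α/β)·ΔT = 23.48 − (1.2 × 10⁻⁴/8.1 × 10⁻⁴)·(+6.5) = 22.5170 psu.
Increase required: 22.5170 − 10.89 = 11.6270 psu.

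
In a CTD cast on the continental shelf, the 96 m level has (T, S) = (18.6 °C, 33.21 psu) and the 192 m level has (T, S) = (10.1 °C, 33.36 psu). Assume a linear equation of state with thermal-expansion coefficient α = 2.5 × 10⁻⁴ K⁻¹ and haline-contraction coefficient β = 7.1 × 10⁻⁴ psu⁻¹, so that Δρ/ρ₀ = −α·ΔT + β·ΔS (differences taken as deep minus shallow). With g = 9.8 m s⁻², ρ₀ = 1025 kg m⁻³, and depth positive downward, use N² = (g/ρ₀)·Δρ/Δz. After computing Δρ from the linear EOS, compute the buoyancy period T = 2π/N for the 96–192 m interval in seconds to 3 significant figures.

416 s

ΔT = -8.5 K, ΔS = +0.15 psu (deep − shallow).
Δρ/ρ₀ = −αΔT + βΔS = 2.125 × 10⁻³ + 1.065 × 10⁻⁴ = 2.2315 × 10⁻³, so Δρ ≈ 2.287 kg m⁻³.
N² = (g/ρ₀)·Δρ/Δz = g·(Δρ/ρ₀)/Δz = 9.8 × 2.2315 × 10⁻³ / 96 = 2.2780 × 10⁻⁴ s⁻².
N = √(2.2780 × 10⁻⁴) = 0.015093 rad s⁻¹ → T = 2π/N = 416.30 s ≈ 416 s.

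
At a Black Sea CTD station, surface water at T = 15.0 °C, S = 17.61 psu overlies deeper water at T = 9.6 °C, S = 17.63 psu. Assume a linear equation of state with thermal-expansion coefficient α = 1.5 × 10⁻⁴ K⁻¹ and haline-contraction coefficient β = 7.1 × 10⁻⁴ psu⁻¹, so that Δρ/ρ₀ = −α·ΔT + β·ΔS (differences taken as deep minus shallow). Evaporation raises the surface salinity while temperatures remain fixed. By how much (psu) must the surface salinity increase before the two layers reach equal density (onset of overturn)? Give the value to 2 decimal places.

1.16 psu

Neutral buoyancy requires −α(T_deep − T_surf) + β(S_deep − S_surf′) = 0.
S_surf′ = S_deep − (α/β)·ΔT = 17.63 − (1.5 × 10⁻⁴/7.1 × 10⁻⁴)·(-5.4) = 18.7708 psu.
Increase required: 18.7708 − 17.61 = 1.1608 psu.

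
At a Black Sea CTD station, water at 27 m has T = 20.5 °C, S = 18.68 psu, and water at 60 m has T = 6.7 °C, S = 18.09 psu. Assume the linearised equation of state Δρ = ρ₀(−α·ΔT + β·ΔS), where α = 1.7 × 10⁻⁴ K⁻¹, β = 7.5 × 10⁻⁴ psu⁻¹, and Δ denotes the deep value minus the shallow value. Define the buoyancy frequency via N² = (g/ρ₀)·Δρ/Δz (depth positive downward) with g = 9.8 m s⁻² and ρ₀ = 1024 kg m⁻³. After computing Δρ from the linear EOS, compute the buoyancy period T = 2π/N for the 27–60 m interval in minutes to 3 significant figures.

ΔT = -13.8 K, ΔS = -0.59 psu (deep − shallow).
Δρ/ρ₀ = −αΔT + βΔS = 2.346 × 10⁻³ − 4.425 × 10⁻⁴ = 1.9035 × 10⁻³, so Δρ ≈ 1.949 kg m⁻³.
N² = (g/ρ₀)·Δρ/Δz = g·(Δρ/ρ₀)/Δz = 9.8 × 1.9035 × 10⁻³ / 33 = 5.6528 × 10⁻⁴ s⁻².
N = √(5.6528 × 10⁻⁴) = 0.023776 rad s⁻¹ → T = 2π/N = 264.27 s = 4.4045 min ≈ 4.40 min.

4.40 min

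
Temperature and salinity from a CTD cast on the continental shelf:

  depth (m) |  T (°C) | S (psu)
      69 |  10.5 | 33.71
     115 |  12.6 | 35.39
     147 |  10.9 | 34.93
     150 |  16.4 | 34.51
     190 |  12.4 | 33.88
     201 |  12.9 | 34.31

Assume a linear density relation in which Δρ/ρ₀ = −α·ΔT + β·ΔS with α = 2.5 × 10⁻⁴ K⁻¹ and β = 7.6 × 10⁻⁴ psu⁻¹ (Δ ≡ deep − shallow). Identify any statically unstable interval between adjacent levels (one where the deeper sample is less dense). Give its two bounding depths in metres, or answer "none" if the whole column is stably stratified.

147–150 m

Evaluate Δρ/ρ₀ = −αΔT + βΔS across each adjacent pair:
  69–115 m: −αΔT+βΔS = −(2.5 × 10⁻⁴)(+2.1)+(7.6 × 10⁻⁴)(+1.68) = 7.5 × 10⁻⁴ → stable
  115–147 m: −αΔT+βΔS = −(2.5 × 10⁻⁴)(-1.7)+(7.6 × 10⁻⁴)(-0.46) = 7.5 × 10⁻⁵ → stable
  147–150 m: −αΔT+βΔS = −(2.5 × 10⁻⁴)(+5.5)+(7.6 × 10⁻⁴)(-0.42) = -1.7 × 10⁻³ → UNSTABLE
  150–190 m: −αΔT+βΔS = −(2.5 × 10⁻⁴)(-4.0)+(7.6 × 10⁻⁴)(-0.63) = 5.2 × 10⁻⁴ → stable
  190–201 m: −αΔT+βΔS = −(2.5 × 10⁻⁴)(+0.5)+(7.6 × 10⁻⁴)(+0.43) = 2.0 × 10⁻⁴ → stable
The 147–150 m interval has Δρ < 0: lighter water underlies denser water.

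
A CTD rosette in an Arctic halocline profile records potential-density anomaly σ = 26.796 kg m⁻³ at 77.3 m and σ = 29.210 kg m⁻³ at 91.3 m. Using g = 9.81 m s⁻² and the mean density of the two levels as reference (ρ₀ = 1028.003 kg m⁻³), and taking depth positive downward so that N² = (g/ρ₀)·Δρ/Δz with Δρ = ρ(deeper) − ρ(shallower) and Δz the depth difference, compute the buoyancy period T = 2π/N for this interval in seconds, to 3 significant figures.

Δρ = 1029.210 − 1026.796 = 2.414 kg m⁻³ over Δz = 91.3 − 77.3 = 14 m.
N² = (9.81/1028.003) × (2.414/14) = 1.6454 × 10⁻³ s⁻².
N = √(1.6454 × 10⁻³) = 0.040564 rad s⁻¹, so T = 2π/N = 154.90 s ≈ 155 s.

155 s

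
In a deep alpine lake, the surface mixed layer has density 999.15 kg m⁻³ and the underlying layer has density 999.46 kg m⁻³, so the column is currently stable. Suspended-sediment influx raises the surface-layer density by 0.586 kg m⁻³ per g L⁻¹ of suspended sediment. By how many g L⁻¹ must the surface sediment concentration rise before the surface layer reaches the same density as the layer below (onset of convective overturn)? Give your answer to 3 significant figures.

0.529 g L⁻¹

Density deficit of the surface layer: 999.46 − 999.15 = 0.31 kg m⁻³.
Required change = 0.31 / 0.586 = 0.529 g L⁻¹.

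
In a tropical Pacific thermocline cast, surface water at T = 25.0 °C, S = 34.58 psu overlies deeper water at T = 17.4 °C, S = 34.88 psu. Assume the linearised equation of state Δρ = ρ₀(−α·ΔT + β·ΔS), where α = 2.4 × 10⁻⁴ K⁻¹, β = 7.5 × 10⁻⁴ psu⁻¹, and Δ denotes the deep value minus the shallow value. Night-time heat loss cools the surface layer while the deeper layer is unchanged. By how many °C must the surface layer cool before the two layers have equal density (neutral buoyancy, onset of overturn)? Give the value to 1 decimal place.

8.5 °C

Neutral buoyancy requires Δρ = 0, i.e. −α(T_deep − T_surf′) + β(S_deep − S_surf) = 0.
T_surf′ = T_deep − (β/α)·ΔS = 17.4 − (7.5 × 10⁻⁴/2.4 × 10⁻⁴)·(+0.30) = 16.462 °C.
Cooling required: 25.0 − (16.462) = 8.538 °C.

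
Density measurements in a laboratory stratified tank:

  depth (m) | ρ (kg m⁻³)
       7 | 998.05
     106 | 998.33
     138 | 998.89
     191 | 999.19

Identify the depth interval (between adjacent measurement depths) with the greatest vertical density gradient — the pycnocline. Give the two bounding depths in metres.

Compute the density gradient over each adjacent pair:
  7–106 m: Δρ/Δz = 0.28/99 = 2.8 × 10⁻³ kg m⁻⁴
  106–138 m: Δρ/Δz = 0.56/32 = 0.018 kg m⁻⁴
  138–191 m: Δρ/Δz = 0.30/53 = 5.7 × 10⁻³ kg m⁻⁴
The largest gradient is in the 106–138 m interval — the pycnocline.

106–138 m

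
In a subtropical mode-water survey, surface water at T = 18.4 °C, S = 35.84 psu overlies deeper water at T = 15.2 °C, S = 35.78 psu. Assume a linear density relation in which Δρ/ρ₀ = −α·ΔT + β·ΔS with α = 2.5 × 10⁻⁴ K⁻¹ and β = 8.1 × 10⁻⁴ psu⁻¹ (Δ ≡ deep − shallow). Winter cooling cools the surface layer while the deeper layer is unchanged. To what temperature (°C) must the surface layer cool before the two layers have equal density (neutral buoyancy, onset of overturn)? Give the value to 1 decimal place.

15.4 °C

Neutral buoyancy requires Δρ = 0, i.e. −α(T_deep − T_surf′) + β(S_deep − S_surf) = 0.
T_surf′ = T_deep − (β/α)·ΔS = 15.2 − (8.1 × 10⁻⁴/2.5 × 10⁻⁴)·(-0.06) = 15.394 °C.
Cooling required: 18.4 − (15.394) = 3.006 °C.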